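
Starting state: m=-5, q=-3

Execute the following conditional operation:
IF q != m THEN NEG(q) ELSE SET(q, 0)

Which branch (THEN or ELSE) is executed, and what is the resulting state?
Branch: THEN, Final state: m=-5, q=3

Evaluating condition: q != m
q = -3, m = -5
Condition is True, so THEN branch executes
After NEG(q): m=-5, q=3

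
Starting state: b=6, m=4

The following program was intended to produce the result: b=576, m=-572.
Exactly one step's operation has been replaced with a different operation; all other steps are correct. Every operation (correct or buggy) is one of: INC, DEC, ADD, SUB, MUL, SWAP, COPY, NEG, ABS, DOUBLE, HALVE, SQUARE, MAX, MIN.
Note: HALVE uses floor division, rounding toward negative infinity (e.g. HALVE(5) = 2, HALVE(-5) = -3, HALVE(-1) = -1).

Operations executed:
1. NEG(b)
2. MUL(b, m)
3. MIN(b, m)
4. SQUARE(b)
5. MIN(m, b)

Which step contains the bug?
Step 5

Trace with buggy code:
Initial: b=6, m=4
After step 1: b=-6, m=4
After step 2: b=-24, m=4
After step 3: b=-24, m=4
After step 4: b=576, m=4
After step 5: b=576, m=4
Actual final b=576, m=4 ≠ expected b=576, m=-572.
Step 5 is the only position where a single-operation replacement can produce the expected result.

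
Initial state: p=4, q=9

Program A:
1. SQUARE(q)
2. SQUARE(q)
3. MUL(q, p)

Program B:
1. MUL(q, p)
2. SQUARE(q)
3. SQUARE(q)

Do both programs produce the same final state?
No

Program A final state: p=4, q=26244
Program B final state: p=4, q=1679616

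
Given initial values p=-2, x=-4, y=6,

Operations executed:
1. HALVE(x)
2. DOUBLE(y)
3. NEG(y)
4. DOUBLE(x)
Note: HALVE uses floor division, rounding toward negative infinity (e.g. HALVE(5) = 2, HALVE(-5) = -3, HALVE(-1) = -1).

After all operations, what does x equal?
x = -4

Tracing execution:
Step 1: HALVE(x) → x = -2
Step 2: DOUBLE(y) → x = -2
Step 3: NEG(y) → x = -2
Step 4: DOUBLE(x) → x = -4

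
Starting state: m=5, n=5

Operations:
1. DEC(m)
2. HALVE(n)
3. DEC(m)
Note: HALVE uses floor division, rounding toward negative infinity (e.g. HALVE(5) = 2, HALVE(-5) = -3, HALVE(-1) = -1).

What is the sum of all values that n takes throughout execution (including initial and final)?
14

Values of n at each step:
Initial: n = 5
After step 1: n = 5
After step 2: n = 2
After step 3: n = 2
Sum = 5 + 5 + 2 + 2 = 14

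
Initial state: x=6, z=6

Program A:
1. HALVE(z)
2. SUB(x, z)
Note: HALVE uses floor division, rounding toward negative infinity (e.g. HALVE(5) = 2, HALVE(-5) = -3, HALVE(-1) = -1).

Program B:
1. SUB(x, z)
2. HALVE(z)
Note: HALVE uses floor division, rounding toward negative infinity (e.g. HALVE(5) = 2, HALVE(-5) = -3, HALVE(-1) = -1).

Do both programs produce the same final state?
No

Program A final state: x=3, z=3
Program B final state: x=0, z=3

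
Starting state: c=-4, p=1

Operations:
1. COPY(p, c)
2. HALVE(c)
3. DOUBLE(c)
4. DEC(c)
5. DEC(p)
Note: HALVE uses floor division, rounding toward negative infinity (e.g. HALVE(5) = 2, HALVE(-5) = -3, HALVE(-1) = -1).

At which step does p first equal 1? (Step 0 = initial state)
Step 0

Tracing p:
Initial: p = 1 ← first occurrence
After step 1: p = -4
After step 2: p = -4
After step 3: p = -4
After step 4: p = -4
After step 5: p = -5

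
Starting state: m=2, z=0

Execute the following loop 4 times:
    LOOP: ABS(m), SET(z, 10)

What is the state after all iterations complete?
m=2, z=10

Iteration trace:
Start: m=2, z=0
After iteration 1: m=2, z=10
After iteration 2: m=2, z=10
After iteration 3: m=2, z=10
After iteration 4: m=2, z=10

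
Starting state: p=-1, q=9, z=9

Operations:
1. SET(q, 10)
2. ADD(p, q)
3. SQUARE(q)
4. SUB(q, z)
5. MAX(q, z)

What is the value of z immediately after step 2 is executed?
z = 9

Tracing z through execution:
Initial: z = 9
After step 1 (SET(q, 10)): z = 9
After step 2 (ADD(p, q)): z = 9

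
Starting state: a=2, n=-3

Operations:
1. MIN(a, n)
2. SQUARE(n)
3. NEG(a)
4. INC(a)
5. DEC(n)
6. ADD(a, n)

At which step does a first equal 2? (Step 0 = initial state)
Step 0

Tracing a:
Initial: a = 2 ← first occurrence
After step 1: a = -3
After step 2: a = -3
After step 3: a = 3
After step 4: a = 4
After step 5: a = 4
After step 6: a = 12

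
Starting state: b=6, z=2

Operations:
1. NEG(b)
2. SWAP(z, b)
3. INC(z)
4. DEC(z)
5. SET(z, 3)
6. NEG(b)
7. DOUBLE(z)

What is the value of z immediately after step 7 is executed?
z = 6

Tracing z through execution:
Initial: z = 2
After step 1 (NEG(b)): z = 2
After step 2 (SWAP(z, b)): z = -6
After step 3 (INC(z)): z = -5
After step 4 (DEC(z)): z = -6
After step 5 (SET(z, 3)): z = 3
After step 6 (NEG(b)): z = 3
After step 7 (DOUBLE(z)): z = 6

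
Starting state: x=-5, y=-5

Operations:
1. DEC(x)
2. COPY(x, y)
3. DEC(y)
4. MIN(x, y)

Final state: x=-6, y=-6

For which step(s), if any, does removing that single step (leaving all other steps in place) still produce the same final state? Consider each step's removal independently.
Step(s) 1, 2

Testing removal of each single step:
Without step 1: final = x=-6, y=-6 (same)
Without step 2: final = x=-6, y=-6 (same)
Without step 3: final = x=-5, y=-5 (different)
Without step 4: final = x=-5, y=-6 (different)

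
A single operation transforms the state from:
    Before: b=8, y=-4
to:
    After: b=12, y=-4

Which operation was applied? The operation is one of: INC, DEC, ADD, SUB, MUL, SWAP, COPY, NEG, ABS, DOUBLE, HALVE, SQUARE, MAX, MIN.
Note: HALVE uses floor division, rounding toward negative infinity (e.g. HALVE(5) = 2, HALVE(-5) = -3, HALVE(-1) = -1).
SUB(b, y)

Analyzing the change:
Before: b=8, y=-4
After: b=12, y=-4
Variable b changed from 8 to 12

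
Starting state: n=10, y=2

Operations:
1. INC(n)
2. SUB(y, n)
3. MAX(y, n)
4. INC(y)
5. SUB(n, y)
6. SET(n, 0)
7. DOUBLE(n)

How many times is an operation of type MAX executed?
1

Counting MAX operations:
Step 3: MAX(y, n) ← MAX
Total: 1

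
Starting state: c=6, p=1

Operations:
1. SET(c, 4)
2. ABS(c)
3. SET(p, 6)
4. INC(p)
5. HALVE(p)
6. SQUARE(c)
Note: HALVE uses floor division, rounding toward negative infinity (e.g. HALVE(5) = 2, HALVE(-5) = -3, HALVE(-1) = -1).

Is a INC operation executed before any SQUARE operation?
Yes

First INC: step 4
First SQUARE: step 6
Since 4 < 6, INC comes first.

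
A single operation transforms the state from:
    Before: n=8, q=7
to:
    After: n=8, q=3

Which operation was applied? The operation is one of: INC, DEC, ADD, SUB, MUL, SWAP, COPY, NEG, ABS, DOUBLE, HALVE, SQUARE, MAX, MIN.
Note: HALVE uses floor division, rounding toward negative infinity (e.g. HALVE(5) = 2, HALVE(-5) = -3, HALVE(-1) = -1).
HALVE(q)

Analyzing the change:
Before: n=8, q=7
After: n=8, q=3
Variable q changed from 7 to 3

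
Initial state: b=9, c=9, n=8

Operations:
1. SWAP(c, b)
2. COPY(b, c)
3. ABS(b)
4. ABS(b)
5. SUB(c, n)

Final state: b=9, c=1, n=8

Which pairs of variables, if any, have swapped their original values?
None

Comparing initial and final values:
b: 9 → 9
n: 8 → 8
c: 9 → 1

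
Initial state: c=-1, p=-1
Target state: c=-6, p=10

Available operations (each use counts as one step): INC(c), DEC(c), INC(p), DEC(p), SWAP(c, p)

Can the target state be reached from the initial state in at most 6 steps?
No

The target state cannot be reached within 6 steps.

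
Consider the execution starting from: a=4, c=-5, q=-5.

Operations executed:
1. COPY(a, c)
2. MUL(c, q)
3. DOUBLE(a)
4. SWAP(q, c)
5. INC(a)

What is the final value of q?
q = 25

Tracing execution:
Step 1: COPY(a, c) → q = -5
Step 2: MUL(c, q) → q = -5
Step 3: DOUBLE(a) → q = -5
Step 4: SWAP(q, c) → q = 25
Step 5: INC(a) → q = 25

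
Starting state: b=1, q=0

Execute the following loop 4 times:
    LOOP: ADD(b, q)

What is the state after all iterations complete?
b=1, q=0

Iteration trace:
Start: b=1, q=0
After iteration 1: b=1, q=0
After iteration 2: b=1, q=0
After iteration 3: b=1, q=0
After iteration 4: b=1, q=0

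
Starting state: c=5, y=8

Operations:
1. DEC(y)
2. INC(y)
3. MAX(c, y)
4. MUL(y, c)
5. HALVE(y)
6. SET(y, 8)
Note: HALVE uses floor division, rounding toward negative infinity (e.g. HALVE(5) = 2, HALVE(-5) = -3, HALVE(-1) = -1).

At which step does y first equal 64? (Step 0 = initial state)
Step 4

Tracing y:
Initial: y = 8
After step 1: y = 7
After step 2: y = 8
After step 3: y = 8
After step 4: y = 64 ← first occurrence
After step 5: y = 32
After step 6: y = 8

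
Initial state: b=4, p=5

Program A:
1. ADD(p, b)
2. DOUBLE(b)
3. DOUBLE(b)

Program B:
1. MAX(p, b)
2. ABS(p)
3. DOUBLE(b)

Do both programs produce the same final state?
No

Program A final state: b=16, p=9
Program B final state: b=8, p=5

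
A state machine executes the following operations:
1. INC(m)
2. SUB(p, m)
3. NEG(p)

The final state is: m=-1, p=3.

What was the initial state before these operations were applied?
m=-2, p=-4

Working backwards:
Final state: m=-1, p=3
Before step 3 (NEG(p)): m=-1, p=-3
Before step 2 (SUB(p, m)): m=-1, p=-4
Before step 1 (INC(m)): m=-2, p=-4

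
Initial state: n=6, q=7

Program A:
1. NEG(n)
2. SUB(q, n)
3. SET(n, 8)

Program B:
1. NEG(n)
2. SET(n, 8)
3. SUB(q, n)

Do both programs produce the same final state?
No

Program A final state: n=8, q=13
Program B final state: n=8, q=-1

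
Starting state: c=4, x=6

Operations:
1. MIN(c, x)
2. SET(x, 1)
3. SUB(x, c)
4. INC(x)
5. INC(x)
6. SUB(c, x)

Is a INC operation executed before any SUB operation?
No

First INC: step 4
First SUB: step 3
Since 4 > 3, SUB comes first.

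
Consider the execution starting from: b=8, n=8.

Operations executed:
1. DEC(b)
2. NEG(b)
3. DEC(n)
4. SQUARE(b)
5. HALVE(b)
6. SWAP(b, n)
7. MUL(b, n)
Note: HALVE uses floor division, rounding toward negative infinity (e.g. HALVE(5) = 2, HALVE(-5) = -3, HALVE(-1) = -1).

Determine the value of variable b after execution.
b = 168

Tracing execution:
Step 1: DEC(b) → b = 7
Step 2: NEG(b) → b = -7
Step 3: DEC(n) → b = -7
Step 4: SQUARE(b) → b = 49
Step 5: HALVE(b) → b = 24
Step 6: SWAP(b, n) → b = 7
Step 7: MUL(b, n) → b = 168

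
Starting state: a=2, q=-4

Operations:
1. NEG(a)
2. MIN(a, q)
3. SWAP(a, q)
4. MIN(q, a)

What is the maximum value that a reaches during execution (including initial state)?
2

Values of a at each step:
Initial: a = 2 ← maximum
After step 1: a = -2
After step 2: a = -4
After step 3: a = -4
After step 4: a = -4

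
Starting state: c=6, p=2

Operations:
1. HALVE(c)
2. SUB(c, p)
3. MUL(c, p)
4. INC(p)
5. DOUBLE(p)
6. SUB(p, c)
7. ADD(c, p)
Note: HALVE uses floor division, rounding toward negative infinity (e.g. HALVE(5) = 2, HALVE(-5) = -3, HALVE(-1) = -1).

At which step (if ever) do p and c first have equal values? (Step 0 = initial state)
Step 3

p and c first become equal after step 3.

Comparing values at each step:
Initial: p=2, c=6
After step 1: p=2, c=3
After step 2: p=2, c=1
After step 3: p=2, c=2 ← equal!
After step 4: p=3, c=2
After step 5: p=6, c=2
After step 6: p=4, c=2
After step 7: p=4, c=6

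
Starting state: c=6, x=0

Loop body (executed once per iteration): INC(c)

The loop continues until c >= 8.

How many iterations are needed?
2

Tracing iterations:
Initial: c=6, x=0
After iteration 1: c=7, x=0
After iteration 2: c=8, x=0
c >= 8 now holds, so the loop exits after 2 iterations.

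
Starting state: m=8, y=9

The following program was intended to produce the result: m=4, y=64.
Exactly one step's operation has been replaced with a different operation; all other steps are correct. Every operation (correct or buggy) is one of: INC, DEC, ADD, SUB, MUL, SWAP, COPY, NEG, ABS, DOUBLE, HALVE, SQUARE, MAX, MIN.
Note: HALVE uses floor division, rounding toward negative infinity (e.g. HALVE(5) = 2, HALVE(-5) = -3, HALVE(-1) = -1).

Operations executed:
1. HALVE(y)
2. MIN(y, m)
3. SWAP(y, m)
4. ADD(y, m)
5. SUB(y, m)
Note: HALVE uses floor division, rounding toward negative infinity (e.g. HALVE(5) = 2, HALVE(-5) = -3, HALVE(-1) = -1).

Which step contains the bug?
Step 2

Trace with buggy code:
Initial: m=8, y=9
After step 1: m=8, y=4
After step 2: m=8, y=4
After step 3: m=4, y=8
After step 4: m=4, y=12
After step 5: m=4, y=8
Actual final m=4, y=8 ≠ expected m=4, y=64.
Step 2 is the only position where a single-operation replacement can produce the expected result.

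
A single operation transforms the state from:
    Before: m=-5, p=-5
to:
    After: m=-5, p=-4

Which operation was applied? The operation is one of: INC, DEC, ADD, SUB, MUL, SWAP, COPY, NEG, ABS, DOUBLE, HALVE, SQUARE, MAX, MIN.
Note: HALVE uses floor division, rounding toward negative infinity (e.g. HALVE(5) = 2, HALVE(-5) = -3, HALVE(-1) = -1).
INC(p)

Analyzing the change:
Before: m=-5, p=-5
After: m=-5, p=-4
Variable p changed from -5 to -4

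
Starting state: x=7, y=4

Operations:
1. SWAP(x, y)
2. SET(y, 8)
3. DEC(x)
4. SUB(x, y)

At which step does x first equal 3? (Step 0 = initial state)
Step 3

Tracing x:
Initial: x = 7
After step 1: x = 4
After step 2: x = 4
After step 3: x = 3 ← first occurrence
After step 4: x = -5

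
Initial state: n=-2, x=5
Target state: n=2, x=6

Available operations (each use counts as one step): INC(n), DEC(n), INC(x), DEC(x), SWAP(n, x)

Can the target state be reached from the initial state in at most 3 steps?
No

The target state cannot be reached within 3 steps.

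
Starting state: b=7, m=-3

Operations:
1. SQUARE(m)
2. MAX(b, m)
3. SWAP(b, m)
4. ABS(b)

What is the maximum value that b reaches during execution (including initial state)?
9

Values of b at each step:
Initial: b = 7
After step 1: b = 7
After step 2: b = 9 ← maximum
After step 3: b = 9
After step 4: b = 9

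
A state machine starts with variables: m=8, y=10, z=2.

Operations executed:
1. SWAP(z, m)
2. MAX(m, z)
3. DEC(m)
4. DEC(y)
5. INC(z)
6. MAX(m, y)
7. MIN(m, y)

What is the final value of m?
m = 9

Tracing execution:
Step 1: SWAP(z, m) → m = 2
Step 2: MAX(m, z) → m = 8
Step 3: DEC(m) → m = 7
Step 4: DEC(y) → m = 7
Step 5: INC(z) → m = 7
Step 6: MAX(m, y) → m = 9
Step 7: MIN(m, y) → m = 9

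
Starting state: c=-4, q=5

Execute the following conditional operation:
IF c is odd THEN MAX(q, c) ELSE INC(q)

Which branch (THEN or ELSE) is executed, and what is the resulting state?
Branch: ELSE, Final state: c=-4, q=6

Evaluating condition: c is odd
Condition is False, so ELSE branch executes
After INC(q): c=-4, q=6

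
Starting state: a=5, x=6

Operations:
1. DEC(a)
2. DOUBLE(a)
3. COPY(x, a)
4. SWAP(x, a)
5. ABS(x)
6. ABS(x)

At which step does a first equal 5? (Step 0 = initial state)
Step 0

Tracing a:
Initial: a = 5 ← first occurrence
After step 1: a = 4
After step 2: a = 8
After step 3: a = 8
After step 4: a = 8
After step 5: a = 8
After step 6: a = 8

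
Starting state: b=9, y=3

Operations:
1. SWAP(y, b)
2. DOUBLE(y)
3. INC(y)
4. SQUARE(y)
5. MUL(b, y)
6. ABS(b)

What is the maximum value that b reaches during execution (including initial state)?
1083

Values of b at each step:
Initial: b = 9
After step 1: b = 3
After step 2: b = 3
After step 3: b = 3
After step 4: b = 3
After step 5: b = 1083 ← maximum
After step 6: b = 1083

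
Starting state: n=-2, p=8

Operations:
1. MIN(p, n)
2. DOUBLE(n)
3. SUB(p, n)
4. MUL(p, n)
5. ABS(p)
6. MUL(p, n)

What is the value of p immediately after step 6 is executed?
p = -32

Tracing p through execution:
Initial: p = 8
After step 1 (MIN(p, n)): p = -2
After step 2 (DOUBLE(n)): p = -2
After step 3 (SUB(p, n)): p = 2
After step 4 (MUL(p, n)): p = -8
After step 5 (ABS(p)): p = 8
After step 6 (MUL(p, n)): p = -32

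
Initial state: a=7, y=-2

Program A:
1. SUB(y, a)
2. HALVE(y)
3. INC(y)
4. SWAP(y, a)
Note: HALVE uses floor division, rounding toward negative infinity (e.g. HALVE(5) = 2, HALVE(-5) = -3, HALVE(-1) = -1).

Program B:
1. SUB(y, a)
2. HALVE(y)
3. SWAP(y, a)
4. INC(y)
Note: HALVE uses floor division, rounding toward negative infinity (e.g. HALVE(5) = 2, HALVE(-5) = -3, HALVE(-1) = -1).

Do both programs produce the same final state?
No

Program A final state: a=-4, y=7
Program B final state: a=-5, y=8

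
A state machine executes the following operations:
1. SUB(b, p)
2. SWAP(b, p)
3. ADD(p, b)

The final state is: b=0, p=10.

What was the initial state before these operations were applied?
b=10, p=0

Working backwards:
Final state: b=0, p=10
Before step 3 (ADD(p, b)): b=0, p=10
Before step 2 (SWAP(b, p)): b=10, p=0
Before step 1 (SUB(b, p)): b=10, p=0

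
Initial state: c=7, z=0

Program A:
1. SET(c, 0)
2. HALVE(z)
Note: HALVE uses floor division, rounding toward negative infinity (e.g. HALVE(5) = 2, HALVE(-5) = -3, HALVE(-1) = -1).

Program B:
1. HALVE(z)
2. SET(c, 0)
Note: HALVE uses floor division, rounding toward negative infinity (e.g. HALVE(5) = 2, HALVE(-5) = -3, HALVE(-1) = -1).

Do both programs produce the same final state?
Yes

Program A final state: c=0, z=0
Program B final state: c=0, z=0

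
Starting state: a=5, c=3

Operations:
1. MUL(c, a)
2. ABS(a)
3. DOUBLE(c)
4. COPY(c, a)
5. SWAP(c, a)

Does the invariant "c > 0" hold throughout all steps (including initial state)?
Yes

The invariant holds at every step.

State at each step:
Initial: a=5, c=3
After step 1: a=5, c=15
After step 2: a=5, c=15
After step 3: a=5, c=30
After step 4: a=5, c=5
After step 5: a=5, c=5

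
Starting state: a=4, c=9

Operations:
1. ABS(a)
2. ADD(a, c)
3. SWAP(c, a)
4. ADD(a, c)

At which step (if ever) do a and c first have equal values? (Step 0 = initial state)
Never

a and c never become equal during execution.

Comparing values at each step:
Initial: a=4, c=9
After step 1: a=4, c=9
After step 2: a=13, c=9
After step 3: a=9, c=13
After step 4: a=22, c=13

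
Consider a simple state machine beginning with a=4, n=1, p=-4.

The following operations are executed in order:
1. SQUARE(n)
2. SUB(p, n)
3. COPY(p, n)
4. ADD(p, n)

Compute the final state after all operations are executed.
{a: 4, n: 1, p: 2}

Step-by-step execution:
Initial: a=4, n=1, p=-4
After step 1 (SQUARE(n)): a=4, n=1, p=-4
After step 2 (SUB(p, n)): a=4, n=1, p=-5
After step 3 (COPY(p, n)): a=4, n=1, p=1
After step 4 (ADD(p, n)): a=4, n=1, p=2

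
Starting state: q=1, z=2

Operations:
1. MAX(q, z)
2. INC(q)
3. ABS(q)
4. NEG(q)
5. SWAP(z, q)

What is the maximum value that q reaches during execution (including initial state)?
3

Values of q at each step:
Initial: q = 1
After step 1: q = 2
After step 2: q = 3 ← maximum
After step 3: q = 3
After step 4: q = -3
After step 5: q = 2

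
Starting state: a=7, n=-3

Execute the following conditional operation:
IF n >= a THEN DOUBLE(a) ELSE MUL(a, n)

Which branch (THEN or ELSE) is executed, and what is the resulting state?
Branch: ELSE, Final state: a=-21, n=-3

Evaluating condition: n >= a
n = -3, a = 7
Condition is False, so ELSE branch executes
After MUL(a, n): a=-21, n=-3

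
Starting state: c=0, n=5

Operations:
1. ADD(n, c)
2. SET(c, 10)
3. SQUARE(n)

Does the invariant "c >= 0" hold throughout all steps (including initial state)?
Yes

The invariant holds at every step.

State at each step:
Initial: c=0, n=5
After step 1: c=0, n=5
After step 2: c=10, n=5
After step 3: c=10, n=25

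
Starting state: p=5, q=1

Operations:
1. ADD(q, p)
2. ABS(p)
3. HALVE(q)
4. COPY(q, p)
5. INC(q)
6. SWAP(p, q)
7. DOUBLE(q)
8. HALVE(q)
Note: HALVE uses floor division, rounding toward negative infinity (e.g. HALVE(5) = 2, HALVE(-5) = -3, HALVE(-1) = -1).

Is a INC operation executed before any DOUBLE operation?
Yes

First INC: step 5
First DOUBLE: step 7
Since 5 < 7, INC comes first.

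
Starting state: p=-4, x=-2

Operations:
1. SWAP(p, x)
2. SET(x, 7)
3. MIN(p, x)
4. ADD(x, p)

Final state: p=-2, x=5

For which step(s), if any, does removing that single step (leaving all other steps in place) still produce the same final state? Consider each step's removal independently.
Step(s) 3

Testing removal of each single step:
Without step 1: final = p=-4, x=3 (different)
Without step 2: final = p=-4, x=-8 (different)
Without step 3: final = p=-2, x=5 (same)
Without step 4: final = p=-2, x=7 (different)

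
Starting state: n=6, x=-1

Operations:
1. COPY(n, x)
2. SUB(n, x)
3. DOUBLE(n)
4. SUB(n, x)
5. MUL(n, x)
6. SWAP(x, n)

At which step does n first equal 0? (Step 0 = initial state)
Step 2

Tracing n:
Initial: n = 6
After step 1: n = -1
After step 2: n = 0 ← first occurrence
After step 3: n = 0
After step 4: n = 1
After step 5: n = -1
After step 6: n = -1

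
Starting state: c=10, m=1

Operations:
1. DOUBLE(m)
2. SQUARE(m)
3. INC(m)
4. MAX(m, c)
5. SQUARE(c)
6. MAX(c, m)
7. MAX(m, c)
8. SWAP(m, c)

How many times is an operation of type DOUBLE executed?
1

Counting DOUBLE operations:
Step 1: DOUBLE(m) ← DOUBLE
Total: 1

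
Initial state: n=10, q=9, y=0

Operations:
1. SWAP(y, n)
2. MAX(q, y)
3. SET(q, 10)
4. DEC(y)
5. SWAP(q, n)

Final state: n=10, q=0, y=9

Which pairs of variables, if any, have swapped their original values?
(q, y)

Comparing initial and final values:
n: 10 → 10
q: 9 → 0
y: 0 → 9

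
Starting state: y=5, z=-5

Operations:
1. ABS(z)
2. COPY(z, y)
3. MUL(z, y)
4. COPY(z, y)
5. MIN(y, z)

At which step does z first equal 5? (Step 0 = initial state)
Step 1

Tracing z:
Initial: z = -5
After step 1: z = 5 ← first occurrence
After step 2: z = 5
After step 3: z = 25
After step 4: z = 5
After step 5: z = 5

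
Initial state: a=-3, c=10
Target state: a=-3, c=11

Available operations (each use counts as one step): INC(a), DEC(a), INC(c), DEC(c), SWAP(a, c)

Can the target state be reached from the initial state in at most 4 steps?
Yes

Path (1 step): INC(c)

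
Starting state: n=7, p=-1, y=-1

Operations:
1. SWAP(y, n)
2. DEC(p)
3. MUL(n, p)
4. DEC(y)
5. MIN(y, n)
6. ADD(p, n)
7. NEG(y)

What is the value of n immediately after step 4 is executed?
n = 2

Tracing n through execution:
Initial: n = 7
After step 1 (SWAP(y, n)): n = -1
After step 2 (DEC(p)): n = -1
After step 3 (MUL(n, p)): n = 2
After step 4 (DEC(y)): n = 2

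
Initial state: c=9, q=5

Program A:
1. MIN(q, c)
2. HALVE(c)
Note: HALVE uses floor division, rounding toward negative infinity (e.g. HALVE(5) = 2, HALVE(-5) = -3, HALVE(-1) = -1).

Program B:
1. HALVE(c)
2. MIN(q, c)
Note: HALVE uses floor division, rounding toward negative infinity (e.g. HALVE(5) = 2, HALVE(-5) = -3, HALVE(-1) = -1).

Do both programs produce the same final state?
No

Program A final state: c=4, q=5
Program B final state: c=4, q=4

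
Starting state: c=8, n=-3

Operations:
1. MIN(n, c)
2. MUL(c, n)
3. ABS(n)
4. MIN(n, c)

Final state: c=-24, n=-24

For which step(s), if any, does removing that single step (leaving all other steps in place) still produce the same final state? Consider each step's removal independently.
Step(s) 1, 3

Testing removal of each single step:
Without step 1: final = c=-24, n=-24 (same)
Without step 2: final = c=8, n=3 (different)
Without step 3: final = c=-24, n=-24 (same)
Without step 4: final = c=-24, n=3 (different)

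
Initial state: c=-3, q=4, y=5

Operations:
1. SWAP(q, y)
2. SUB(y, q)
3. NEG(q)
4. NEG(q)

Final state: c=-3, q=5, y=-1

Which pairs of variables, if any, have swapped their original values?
None

Comparing initial and final values:
q: 4 → 5
c: -3 → -3
y: 5 → -1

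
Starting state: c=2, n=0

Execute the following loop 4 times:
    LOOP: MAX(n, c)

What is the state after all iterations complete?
c=2, n=2

Iteration trace:
Start: c=2, n=0
After iteration 1: c=2, n=2
After iteration 2: c=2, n=2
After iteration 3: c=2, n=2
After iteration 4: c=2, n=2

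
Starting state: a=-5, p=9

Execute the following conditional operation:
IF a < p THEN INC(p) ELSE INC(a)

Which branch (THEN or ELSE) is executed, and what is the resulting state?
Branch: THEN, Final state: a=-5, p=10

Evaluating condition: a < p
a = -5, p = 9
Condition is True, so THEN branch executes
After INC(p): a=-5, p=10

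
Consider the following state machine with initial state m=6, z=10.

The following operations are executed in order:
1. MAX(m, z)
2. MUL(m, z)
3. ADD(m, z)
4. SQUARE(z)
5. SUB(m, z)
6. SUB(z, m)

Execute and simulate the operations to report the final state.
{m: 10, z: 90}

Step-by-step execution:
Initial: m=6, z=10
After step 1 (MAX(m, z)): m=10, z=10
After step 2 (MUL(m, z)): m=100, z=10
After step 3 (ADD(m, z)): m=110, z=10
After step 4 (SQUARE(z)): m=110, z=100
After step 5 (SUB(m, z)): m=10, z=100
After step 6 (SUB(z, m)): m=10, z=90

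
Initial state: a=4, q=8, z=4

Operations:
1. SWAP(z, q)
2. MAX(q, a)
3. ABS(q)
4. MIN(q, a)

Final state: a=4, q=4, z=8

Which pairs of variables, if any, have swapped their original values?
(q, z)

Comparing initial and final values:
q: 8 → 4
a: 4 → 4
z: 4 → 8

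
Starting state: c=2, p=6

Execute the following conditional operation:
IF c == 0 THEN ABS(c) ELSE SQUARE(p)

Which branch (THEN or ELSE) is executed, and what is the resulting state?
Branch: ELSE, Final state: c=2, p=36

Evaluating condition: c == 0
c = 2
Condition is False, so ELSE branch executes
After SQUARE(p): c=2, p=36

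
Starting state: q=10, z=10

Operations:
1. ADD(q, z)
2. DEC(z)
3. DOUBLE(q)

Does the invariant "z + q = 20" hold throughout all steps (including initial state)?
No, violated after step 1

The invariant is violated after step 1.

State at each step:
Initial: q=10, z=10
After step 1: q=20, z=10
After step 2: q=20, z=9
After step 3: q=40, z=9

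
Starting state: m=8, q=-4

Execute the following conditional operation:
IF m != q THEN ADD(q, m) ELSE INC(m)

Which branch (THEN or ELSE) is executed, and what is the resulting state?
Branch: THEN, Final state: m=8, q=4

Evaluating condition: m != q
m = 8, q = -4
Condition is True, so THEN branch executes
After ADD(q, m): m=8, q=4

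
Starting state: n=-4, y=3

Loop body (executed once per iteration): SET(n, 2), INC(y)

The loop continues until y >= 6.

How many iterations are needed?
3

Tracing iterations:
Initial: n=-4, y=3
After iteration 1: n=2, y=4
After iteration 2: n=2, y=5
After iteration 3: n=2, y=6
y >= 6 now holds, so the loop exits after 3 iterations.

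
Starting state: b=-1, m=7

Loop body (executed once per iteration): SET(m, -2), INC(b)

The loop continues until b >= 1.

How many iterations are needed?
2

Tracing iterations:
Initial: b=-1, m=7
After iteration 1: b=0, m=-2
After iteration 2: b=1, m=-2
b >= 1 now holds, so the loop exits after 2 iterations.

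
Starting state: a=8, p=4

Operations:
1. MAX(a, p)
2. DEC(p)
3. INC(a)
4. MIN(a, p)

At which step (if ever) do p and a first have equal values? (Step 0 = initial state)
Step 4

p and a first become equal after step 4.

Comparing values at each step:
Initial: p=4, a=8
After step 1: p=4, a=8
After step 2: p=3, a=8
After step 3: p=3, a=9
After step 4: p=3, a=3 ← equal!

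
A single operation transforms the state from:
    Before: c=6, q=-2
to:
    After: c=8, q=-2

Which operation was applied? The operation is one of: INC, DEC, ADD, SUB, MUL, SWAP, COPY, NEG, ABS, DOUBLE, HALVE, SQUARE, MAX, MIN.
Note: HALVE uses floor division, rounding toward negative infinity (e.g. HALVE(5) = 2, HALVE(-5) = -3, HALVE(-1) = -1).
SUB(c, q)

Analyzing the change:
Before: c=6, q=-2
After: c=8, q=-2
Variable c changed from 6 to 8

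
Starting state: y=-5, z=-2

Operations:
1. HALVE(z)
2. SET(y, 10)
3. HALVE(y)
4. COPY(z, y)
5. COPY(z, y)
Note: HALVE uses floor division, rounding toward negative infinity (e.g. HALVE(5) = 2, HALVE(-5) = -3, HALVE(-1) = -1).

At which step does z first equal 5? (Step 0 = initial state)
Step 4

Tracing z:
Initial: z = -2
After step 1: z = -1
After step 2: z = -1
After step 3: z = -1
After step 4: z = 5 ← first occurrence
After step 5: z = 5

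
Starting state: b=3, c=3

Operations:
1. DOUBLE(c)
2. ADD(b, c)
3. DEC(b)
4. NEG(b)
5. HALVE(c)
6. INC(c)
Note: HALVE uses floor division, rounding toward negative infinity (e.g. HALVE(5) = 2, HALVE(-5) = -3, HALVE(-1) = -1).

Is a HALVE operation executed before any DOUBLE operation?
No

First HALVE: step 5
First DOUBLE: step 1
Since 5 > 1, DOUBLE comes first.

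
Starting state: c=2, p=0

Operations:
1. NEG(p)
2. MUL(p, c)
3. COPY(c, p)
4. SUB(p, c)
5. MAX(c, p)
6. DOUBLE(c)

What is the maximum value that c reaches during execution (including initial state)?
2

Values of c at each step:
Initial: c = 2 ← maximum
After step 1: c = 2
After step 2: c = 2
After step 3: c = 0
After step 4: c = 0
After step 5: c = 0
After step 6: c = 0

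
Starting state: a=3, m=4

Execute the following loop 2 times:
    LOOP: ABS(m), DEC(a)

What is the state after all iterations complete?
a=1, m=4

Iteration trace:
Start: a=3, m=4
After iteration 1: a=2, m=4
After iteration 2: a=1, m=4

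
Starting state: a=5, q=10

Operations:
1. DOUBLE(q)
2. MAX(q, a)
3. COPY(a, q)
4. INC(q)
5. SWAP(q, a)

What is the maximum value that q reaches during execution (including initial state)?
21

Values of q at each step:
Initial: q = 10
After step 1: q = 20
After step 2: q = 20
After step 3: q = 20
After step 4: q = 21 ← maximum
After step 5: q = 20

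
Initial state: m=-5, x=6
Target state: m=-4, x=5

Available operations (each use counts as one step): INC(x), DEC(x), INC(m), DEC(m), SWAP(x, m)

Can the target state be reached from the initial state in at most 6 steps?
Yes

Path (2 steps): DEC(x) → INC(m)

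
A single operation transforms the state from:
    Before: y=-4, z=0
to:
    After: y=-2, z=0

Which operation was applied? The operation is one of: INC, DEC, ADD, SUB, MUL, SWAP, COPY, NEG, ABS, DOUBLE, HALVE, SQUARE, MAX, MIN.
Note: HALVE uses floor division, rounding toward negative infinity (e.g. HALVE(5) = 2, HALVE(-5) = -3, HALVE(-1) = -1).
HALVE(y)

Analyzing the change:
Before: y=-4, z=0
After: y=-2, z=0
Variable y changed from -4 to -2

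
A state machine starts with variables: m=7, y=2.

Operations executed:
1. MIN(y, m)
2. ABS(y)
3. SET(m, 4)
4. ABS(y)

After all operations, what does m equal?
m = 4

Tracing execution:
Step 1: MIN(y, m) → m = 7
Step 2: ABS(y) → m = 7
Step 3: SET(m, 4) → m = 4
Step 4: ABS(y) → m = 4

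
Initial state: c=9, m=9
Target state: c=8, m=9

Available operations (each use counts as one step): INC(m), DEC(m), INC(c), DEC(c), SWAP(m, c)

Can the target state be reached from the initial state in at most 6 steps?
Yes

Path (1 step): DEC(c)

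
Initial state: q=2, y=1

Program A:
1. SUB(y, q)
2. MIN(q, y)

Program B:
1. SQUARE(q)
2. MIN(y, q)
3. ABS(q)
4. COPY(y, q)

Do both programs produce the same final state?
No

Program A final state: q=-1, y=-1
Program B final state: q=4, y=4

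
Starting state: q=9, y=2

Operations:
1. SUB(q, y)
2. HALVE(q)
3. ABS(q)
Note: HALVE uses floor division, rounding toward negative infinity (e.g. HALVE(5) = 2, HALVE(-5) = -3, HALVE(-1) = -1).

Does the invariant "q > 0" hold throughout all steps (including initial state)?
Yes

The invariant holds at every step.

State at each step:
Initial: q=9, y=2
After step 1: q=7, y=2
After step 2: q=3, y=2
After step 3: q=3, y=2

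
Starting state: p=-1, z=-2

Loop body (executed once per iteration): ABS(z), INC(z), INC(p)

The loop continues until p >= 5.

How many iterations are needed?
6

Tracing iterations:
Initial: p=-1, z=-2
After iteration 1: p=0, z=3
After iteration 2: p=1, z=4
After iteration 3: p=2, z=5
After iteration 4: p=3, z=6
After iteration 5: p=4, z=7
After iteration 6: p=5, z=8
p >= 5 now holds, so the loop exits after 6 iterations.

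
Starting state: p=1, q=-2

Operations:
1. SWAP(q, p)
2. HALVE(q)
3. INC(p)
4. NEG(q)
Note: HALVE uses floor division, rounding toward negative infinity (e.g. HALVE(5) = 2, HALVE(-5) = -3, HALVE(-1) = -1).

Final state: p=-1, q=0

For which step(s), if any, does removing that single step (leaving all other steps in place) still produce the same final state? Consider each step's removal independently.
Step(s) 4

Testing removal of each single step:
Without step 1: final = p=2, q=1 (different)
Without step 2: final = p=-1, q=-1 (different)
Without step 3: final = p=-2, q=0 (different)
Without step 4: final = p=-1, q=0 (same)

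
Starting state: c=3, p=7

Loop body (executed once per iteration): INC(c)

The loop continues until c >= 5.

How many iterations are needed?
2

Tracing iterations:
Initial: c=3, p=7
After iteration 1: c=4, p=7
After iteration 2: c=5, p=7
c >= 5 now holds, so the loop exits after 2 iterations.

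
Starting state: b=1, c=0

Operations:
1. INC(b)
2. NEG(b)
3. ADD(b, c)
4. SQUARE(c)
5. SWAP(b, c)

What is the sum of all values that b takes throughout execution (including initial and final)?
-3

Values of b at each step:
Initial: b = 1
After step 1: b = 2
After step 2: b = -2
After step 3: b = -2
After step 4: b = -2
After step 5: b = 0
Sum = 1 + 2 + -2 + -2 + -2 + 0 = -3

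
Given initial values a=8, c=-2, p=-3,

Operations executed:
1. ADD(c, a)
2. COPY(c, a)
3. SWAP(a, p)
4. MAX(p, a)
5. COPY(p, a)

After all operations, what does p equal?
p = -3

Tracing execution:
Step 1: ADD(c, a) → p = -3
Step 2: COPY(c, a) → p = -3
Step 3: SWAP(a, p) → p = 8
Step 4: MAX(p, a) → p = 8
Step 5: COPY(p, a) → p = -3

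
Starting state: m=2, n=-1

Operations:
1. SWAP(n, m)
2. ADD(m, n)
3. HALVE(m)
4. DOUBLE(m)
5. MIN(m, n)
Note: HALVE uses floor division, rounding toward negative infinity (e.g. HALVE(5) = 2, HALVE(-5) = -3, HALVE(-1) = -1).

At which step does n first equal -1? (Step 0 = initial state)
Step 0

Tracing n:
Initial: n = -1 ← first occurrence
After step 1: n = 2
After step 2: n = 2
After step 3: n = 2
After step 4: n = 2
After step 5: n = 2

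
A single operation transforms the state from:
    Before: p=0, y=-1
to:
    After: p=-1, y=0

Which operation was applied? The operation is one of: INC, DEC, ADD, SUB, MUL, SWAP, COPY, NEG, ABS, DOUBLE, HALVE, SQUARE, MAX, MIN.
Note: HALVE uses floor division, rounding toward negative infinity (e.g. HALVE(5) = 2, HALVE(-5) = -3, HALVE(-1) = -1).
SWAP(p, y)

Analyzing the change:
Before: p=0, y=-1
After: p=-1, y=0
Variable p changed from 0 to -1
Variable y changed from -1 to 0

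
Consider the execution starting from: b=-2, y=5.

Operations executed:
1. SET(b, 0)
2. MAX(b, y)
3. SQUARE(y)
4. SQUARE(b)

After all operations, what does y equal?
y = 25

Tracing execution:
Step 1: SET(b, 0) → y = 5
Step 2: MAX(b, y) → y = 5
Step 3: SQUARE(y) → y = 25
Step 4: SQUARE(b) → y = 25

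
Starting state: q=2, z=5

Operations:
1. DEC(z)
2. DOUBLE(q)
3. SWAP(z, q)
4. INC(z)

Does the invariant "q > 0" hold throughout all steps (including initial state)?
Yes

The invariant holds at every step.

State at each step:
Initial: q=2, z=5
After step 1: q=2, z=4
After step 2: q=4, z=4
After step 3: q=4, z=4
After step 4: q=4, z=5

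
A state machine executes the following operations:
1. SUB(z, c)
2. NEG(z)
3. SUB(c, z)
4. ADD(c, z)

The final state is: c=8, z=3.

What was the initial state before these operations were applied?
c=8, z=5

Working backwards:
Final state: c=8, z=3
Before step 4 (ADD(c, z)): c=5, z=3
Before step 3 (SUB(c, z)): c=8, z=3
Before step 2 (NEG(z)): c=8, z=-3
Before step 1 (SUB(z, c)): c=8, z=5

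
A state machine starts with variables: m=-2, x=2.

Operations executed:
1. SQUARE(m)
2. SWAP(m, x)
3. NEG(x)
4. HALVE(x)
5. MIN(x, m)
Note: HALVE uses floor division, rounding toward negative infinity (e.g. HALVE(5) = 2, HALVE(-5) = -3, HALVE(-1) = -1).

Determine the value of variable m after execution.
m = 2

Tracing execution:
Step 1: SQUARE(m) → m = 4
Step 2: SWAP(m, x) → m = 2
Step 3: NEG(x) → m = 2
Step 4: HALVE(x) → m = 2
Step 5: MIN(x, m) → m = 2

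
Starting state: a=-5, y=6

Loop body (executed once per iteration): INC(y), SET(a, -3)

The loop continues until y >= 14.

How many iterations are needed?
8

Tracing iterations:
Initial: a=-5, y=6
After iteration 1: a=-3, y=7
After iteration 2: a=-3, y=8
After iteration 3: a=-3, y=9
After iteration 4: a=-3, y=10
After iteration 5: a=-3, y=11
After iteration 6: a=-3, y=12
After iteration 7: a=-3, y=13
After iteration 8: a=-3, y=14
y >= 14 now holds, so the loop exits after 8 iterations.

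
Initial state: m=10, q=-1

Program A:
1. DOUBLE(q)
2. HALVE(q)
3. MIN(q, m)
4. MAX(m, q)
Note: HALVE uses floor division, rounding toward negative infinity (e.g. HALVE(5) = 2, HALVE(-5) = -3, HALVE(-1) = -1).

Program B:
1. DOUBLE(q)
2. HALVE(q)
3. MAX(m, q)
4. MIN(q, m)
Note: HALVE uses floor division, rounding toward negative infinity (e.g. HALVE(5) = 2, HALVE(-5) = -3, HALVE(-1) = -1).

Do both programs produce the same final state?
Yes

Program A final state: m=10, q=-1
Program B final state: m=10, q=-1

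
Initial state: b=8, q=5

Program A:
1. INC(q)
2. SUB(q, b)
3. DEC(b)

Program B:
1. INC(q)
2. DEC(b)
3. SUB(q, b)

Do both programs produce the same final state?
No

Program A final state: b=7, q=-2
Program B final state: b=7, q=-1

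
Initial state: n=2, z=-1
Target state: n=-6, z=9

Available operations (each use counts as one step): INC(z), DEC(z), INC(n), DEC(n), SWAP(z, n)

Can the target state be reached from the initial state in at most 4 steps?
No

The target state cannot be reached within 4 steps.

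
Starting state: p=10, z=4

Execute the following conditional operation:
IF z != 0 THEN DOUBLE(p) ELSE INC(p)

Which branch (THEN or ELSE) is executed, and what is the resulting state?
Branch: THEN, Final state: p=20, z=4

Evaluating condition: z != 0
z = 4
Condition is True, so THEN branch executes
After DOUBLE(p): p=20, z=4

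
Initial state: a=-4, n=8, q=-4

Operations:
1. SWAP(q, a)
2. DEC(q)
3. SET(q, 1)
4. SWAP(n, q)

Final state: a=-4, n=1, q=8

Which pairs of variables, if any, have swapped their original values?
None

Comparing initial and final values:
n: 8 → 1
q: -4 → 8
a: -4 → -4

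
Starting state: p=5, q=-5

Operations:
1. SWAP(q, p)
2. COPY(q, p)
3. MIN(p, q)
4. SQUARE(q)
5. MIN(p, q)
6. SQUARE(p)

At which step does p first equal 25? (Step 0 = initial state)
Step 6

Tracing p:
Initial: p = 5
After step 1: p = -5
After step 2: p = -5
After step 3: p = -5
After step 4: p = -5
After step 5: p = -5
After step 6: p = 25 ← first occurrence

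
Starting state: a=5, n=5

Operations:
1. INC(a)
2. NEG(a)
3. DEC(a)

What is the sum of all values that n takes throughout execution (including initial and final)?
20

Values of n at each step:
Initial: n = 5
After step 1: n = 5
After step 2: n = 5
After step 3: n = 5
Sum = 5 + 5 + 5 + 5 = 20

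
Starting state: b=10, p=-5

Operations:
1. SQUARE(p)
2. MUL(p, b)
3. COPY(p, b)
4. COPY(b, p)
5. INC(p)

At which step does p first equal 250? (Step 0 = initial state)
Step 2

Tracing p:
Initial: p = -5
After step 1: p = 25
After step 2: p = 250 ← first occurrence
After step 3: p = 10
After step 4: p = 10
After step 5: p = 11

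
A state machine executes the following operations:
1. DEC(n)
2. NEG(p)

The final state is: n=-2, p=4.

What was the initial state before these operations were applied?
n=-1, p=-4

Working backwards:
Final state: n=-2, p=4
Before step 2 (NEG(p)): n=-2, p=-4
Before step 1 (DEC(n)): n=-1, p=-4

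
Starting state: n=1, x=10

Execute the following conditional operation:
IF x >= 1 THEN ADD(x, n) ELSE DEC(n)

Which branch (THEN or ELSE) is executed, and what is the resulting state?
Branch: THEN, Final state: n=1, x=11

Evaluating condition: x >= 1
x = 10
Condition is True, so THEN branch executes
After ADD(x, n): n=1, x=11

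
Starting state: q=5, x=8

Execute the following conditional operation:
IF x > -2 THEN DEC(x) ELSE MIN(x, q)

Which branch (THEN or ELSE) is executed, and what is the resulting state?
Branch: THEN, Final state: q=5, x=7

Evaluating condition: x > -2
x = 8
Condition is True, so THEN branch executes
After DEC(x): q=5, x=7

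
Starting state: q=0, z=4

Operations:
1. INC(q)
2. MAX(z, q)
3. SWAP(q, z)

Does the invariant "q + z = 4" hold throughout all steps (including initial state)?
No, violated after step 1

The invariant is violated after step 1.

State at each step:
Initial: q=0, z=4
After step 1: q=1, z=4
After step 2: q=1, z=4
After step 3: q=4, z=1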